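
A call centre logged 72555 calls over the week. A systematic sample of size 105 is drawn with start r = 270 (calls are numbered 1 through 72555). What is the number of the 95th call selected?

k = 72555/105 = 691
95th selection = r + (95−1)·k = 270 + 94×691 = 270 + 64954 = 65224

65224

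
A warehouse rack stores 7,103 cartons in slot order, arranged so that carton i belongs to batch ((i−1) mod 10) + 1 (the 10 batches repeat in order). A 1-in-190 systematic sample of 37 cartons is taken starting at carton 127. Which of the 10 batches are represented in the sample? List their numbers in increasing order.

7

Consecutive selections differ by k = 190, so their batch numbers differ by 190 mod 10 = 0.
gcd(190, 10) = 10, so the sample visits 10/10 = 1 distinct residues mod 10.
Start 127 is batch 7; the batches hit are 7.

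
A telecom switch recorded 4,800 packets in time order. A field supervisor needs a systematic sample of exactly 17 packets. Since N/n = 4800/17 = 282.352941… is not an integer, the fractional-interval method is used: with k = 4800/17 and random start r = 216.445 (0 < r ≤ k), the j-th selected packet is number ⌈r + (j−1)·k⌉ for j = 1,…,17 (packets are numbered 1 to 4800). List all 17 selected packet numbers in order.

217, 499, 782, 1064, 1346, 1629, 1911, 2193, 2476, 2758, 3040, 3323, 3605, 3888, 4170, 4452, 4735

j=1: r + 0k = 216.445 → ⌈·⌉ = 217
j=2: r + 1k = 498.797941… → ⌈·⌉ = 499
j=3: r + 2k = 781.150882… → ⌈·⌉ = 782
j=4: r + 3k = 1063.503823… → ⌈·⌉ = 1064
j=5: r + 4k = 1345.856764… → ⌈·⌉ = 1346
j=6: r + 5k = 1628.209705… → ⌈·⌉ = 1629
j=7: r + 6k = 1910.562647… → ⌈·⌉ = 1911
j=8: r + 7k = 2192.915588… → ⌈·⌉ = 2193
j=9: r + 8k = 2475.268529… → ⌈·⌉ = 2476
j=10: r + 9k = 2757.621470… → ⌈·⌉ = 2758
j=11: r + 10k = 3039.974411… → ⌈·⌉ = 3040
j=12: r + 11k = 3322.327352… → ⌈·⌉ = 3323
j=13: r + 12k = 3604.680294… → ⌈·⌉ = 3605
j=14: r + 13k = 3887.033235… → ⌈·⌉ = 3888
j=15: r + 14k = 4169.386176… → ⌈·⌉ = 4170
j=16: r + 15k = 4451.739117… → ⌈·⌉ = 4452
j=17: r + 16k = 4734.092058… → ⌈·⌉ = 4735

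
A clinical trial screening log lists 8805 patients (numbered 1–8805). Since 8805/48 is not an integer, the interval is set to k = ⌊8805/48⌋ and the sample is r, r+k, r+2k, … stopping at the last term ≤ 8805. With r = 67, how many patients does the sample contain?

k = ⌊8805/48⌋ = 183
Achieved size = ⌊(8805 − 67)/183⌋ + 1 = ⌊8738/183⌋ + 1 = 47 + 1 = 48
(last selection: 67 + 47×183 = 8668 ≤ 8805; next would be 8851 > 8805)

48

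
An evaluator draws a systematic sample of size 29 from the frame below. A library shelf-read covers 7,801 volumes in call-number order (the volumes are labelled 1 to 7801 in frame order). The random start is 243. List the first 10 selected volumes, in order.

k = N/n = 7801/29 = 269
volume 1: 243
volume 2: 243 + 269 = 512
volume 3: 512 + 269 = 781
volume 4: 781 + 269 = 1050
volume 5: 1050 + 269 = 1319
volume 6: 1319 + 269 = 1588
volume 7: 1588 + 269 = 1857
volume 8: 1857 + 269 = 2126
volume 9: 2126 + 269 = 2395
volume 10: 2395 + 269 = 2664

243, 512, 781, 1050, 1319, 1588, 1857, 2126, 2395, 2664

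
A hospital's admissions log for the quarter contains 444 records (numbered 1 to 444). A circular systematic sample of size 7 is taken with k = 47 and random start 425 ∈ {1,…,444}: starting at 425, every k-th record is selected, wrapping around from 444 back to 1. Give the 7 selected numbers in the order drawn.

425, 28, 75, 122, 169, 216, 263

Selection 1: 425
Selection 2: 425 + 47 = 472 → 472 − 444 = 28
Selection 3: 28 + 47 = 75
Selection 4: 75 + 47 = 122
Selection 5: 122 + 47 = 169
Selection 6: 169 + 47 = 216
Selection 7: 216 + 47 = 263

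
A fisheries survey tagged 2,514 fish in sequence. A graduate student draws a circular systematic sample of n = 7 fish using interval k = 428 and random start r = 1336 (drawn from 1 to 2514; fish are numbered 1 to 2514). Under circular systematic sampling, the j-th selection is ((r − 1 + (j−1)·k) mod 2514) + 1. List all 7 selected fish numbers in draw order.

Selection 1: 1336
Selection 2: 1336 + 428 = 1764
Selection 3: 1764 + 428 = 2192
Selection 4: 2192 + 428 = 2620 → 2620 − 2514 = 106
Selection 5: 106 + 428 = 534
Selection 6: 534 + 428 = 962
Selection 7: 962 + 428 = 1390

1336, 1764, 2192, 106, 534, 962, 1390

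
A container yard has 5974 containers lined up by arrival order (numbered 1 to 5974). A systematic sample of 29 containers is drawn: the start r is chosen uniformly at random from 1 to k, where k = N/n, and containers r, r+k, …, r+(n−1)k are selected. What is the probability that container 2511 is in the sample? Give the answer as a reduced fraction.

1/206

k = 5974/29 = 206.
Container 2511 is selected iff r ≡ 2511 (mod 206); exactly one such r in {1,…,206}.
Inclusion probability = 1/206.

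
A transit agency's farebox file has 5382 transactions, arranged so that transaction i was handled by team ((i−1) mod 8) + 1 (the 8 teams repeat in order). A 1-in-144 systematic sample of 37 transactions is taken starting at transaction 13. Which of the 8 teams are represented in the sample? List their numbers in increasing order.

5

Consecutive selections differ by k = 144, so their team numbers differ by 144 mod 8 = 0.
gcd(144, 8) = 8, so the sample visits 8/8 = 1 distinct residues mod 8.
Start 13 is team 5; the teams hit are 5.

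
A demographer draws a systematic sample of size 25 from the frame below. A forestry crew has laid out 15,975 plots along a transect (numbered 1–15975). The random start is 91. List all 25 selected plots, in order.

k = N/n = 15975/25 = 639
plot 1: 91
plot 2: 91 + 639 = 730
plot 3: 730 + 639 = 1369
plot 4: 1369 + 639 = 2008
plot 5: 2008 + 639 = 2647
plot 6: 2647 + 639 = 3286
plot 7: 3286 + 639 = 3925
plot 8: 3925 + 639 = 4564
plot 9: 4564 + 639 = 5203
plot 10: 5203 + 639 = 5842
plot 11: 5842 + 639 = 6481
plot 12: 6481 + 639 = 7120
plot 13: 7120 + 639 = 7759
plot 14: 7759 + 639 = 8398
plot 15: 8398 + 639 = 9037
plot 16: 9037 + 639 = 9676
plot 17: 9676 + 639 = 10315
plot 18: 10315 + 639 = 10954
plot 19: 10954 + 639 = 11593
plot 20: 11593 + 639 = 12232
plot 21: 12232 + 639 = 12871
plot 22: 12871 + 639 = 13510
plot 23: 13510 + 639 = 14149
plot 24: 14149 + 639 = 14788
plot 25: 14788 + 639 = 15427

91, 730, 1369, 2008, 2647, 3286, 3925, 4564, 5203, 5842, 6481, 7120, 7759, 8398, 9037, 9676, 10315, 10954, 11593, 12232, 12871, 13510, 14149, 14788, 15427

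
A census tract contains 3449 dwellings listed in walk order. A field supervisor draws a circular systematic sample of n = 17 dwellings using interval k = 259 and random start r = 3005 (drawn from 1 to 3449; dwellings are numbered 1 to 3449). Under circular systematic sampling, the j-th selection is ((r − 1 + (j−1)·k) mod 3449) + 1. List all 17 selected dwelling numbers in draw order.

Selection 1: 3005
Selection 2: 3005 + 259 = 3264
Selection 3: 3264 + 259 = 3523 → 3523 − 3449 = 74
Selection 4: 74 + 259 = 333
Selection 5: 333 + 259 = 592
Selection 6: 592 + 259 = 851
Selection 7: 851 + 259 = 1110
Selection 8: 1110 + 259 = 1369
Selection 9: 1369 + 259 = 1628
Selection 10: 1628 + 259 = 1887
Selection 11: 1887 + 259 = 2146
Selection 12: 2146 + 259 = 2405
Selection 13: 2405 + 259 = 2664
Selection 14: 2664 + 259 = 2923
Selection 15: 2923 + 259 = 3182
Selection 16: 3182 + 259 = 3441
Selection 17: 3441 + 259 = 3700 → 3700 − 3449 = 251

3005, 3264, 74, 333, 592, 851, 1110, 1369, 1628, 1887, 2146, 2405, 2664, 2923, 3182, 3441, 251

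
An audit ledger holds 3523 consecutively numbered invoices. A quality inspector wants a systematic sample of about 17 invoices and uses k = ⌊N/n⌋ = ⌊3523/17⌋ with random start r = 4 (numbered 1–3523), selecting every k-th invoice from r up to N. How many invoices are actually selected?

18

k = ⌊3523/17⌋ = 207
Achieved size = ⌊(3523 − 4)/207⌋ + 1 = ⌊3519/207⌋ + 1 = 17 + 1 = 18
(last selection: 4 + 17×207 = 3523 ≤ 3523; next would be 3730 > 3523)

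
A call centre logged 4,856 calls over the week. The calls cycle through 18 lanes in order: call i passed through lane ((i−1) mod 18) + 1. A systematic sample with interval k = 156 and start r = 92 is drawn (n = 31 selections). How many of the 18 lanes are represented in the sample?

3

Consecutive selections differ by k = 156, so their lane numbers differ by 156 mod 18 = 12.
gcd(156, 18) = 6, so the sample visits 18/6 = 3 distinct residues mod 18.
Start 92 is lane 2; the lanes hit are 2, 8, 14.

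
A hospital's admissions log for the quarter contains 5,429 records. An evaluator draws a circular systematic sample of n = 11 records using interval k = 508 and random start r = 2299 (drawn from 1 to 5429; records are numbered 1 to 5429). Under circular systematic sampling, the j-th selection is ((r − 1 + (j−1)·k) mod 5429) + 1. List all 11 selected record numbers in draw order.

2299, 2807, 3315, 3823, 4331, 4839, 5347, 426, 934, 1442, 1950

Selection 1: 2299
Selection 2: 2299 + 508 = 2807
Selection 3: 2807 + 508 = 3315
Selection 4: 3315 + 508 = 3823
Selection 5: 3823 + 508 = 4331
Selection 6: 4331 + 508 = 4839
Selection 7: 4839 + 508 = 5347
Selection 8: 5347 + 508 = 5855 → 5855 − 5429 = 426
Selection 9: 426 + 508 = 934
Selection 10: 934 + 508 = 1442
Selection 11: 1442 + 508 = 1950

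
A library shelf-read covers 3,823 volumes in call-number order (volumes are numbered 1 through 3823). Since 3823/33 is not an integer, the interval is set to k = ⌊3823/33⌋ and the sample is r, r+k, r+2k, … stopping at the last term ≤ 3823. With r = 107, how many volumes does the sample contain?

k = ⌊3823/33⌋ = 115
Achieved size = ⌊(3823 − 107)/115⌋ + 1 = ⌊3716/115⌋ + 1 = 32 + 1 = 33
(last selection: 107 + 32×115 = 3787 ≤ 3823; next would be 3902 > 3823)

33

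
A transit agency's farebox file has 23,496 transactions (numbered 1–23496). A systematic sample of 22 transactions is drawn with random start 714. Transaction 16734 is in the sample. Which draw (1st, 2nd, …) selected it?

16

k = 23496/22 = 1068
position = (16734 − 714)/1068 + 1 = 16020/1068 + 1 = 15 + 1 = 16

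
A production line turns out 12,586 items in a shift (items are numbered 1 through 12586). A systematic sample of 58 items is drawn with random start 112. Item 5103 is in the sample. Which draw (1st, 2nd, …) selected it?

24

k = 12586/58 = 217
position = (5103 − 112)/217 + 1 = 4991/217 + 1 = 23 + 1 = 24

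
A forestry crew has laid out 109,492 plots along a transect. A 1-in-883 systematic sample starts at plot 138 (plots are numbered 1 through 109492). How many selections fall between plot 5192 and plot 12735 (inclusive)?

k = 883
First selection ≥ 5192: 138 + ⌈(5192−138)/883⌉·883 = 138 + 6×883 = 5436
Last selection ≤ 12735: 138 + ⌊(12735−138)/883⌋·883 = 138 + 14×883 = 12500
Count = 14 − 6 + 1 = 9

9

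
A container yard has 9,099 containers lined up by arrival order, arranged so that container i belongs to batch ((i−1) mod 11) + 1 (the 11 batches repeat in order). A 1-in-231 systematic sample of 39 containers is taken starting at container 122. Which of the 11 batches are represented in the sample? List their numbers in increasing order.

1

Consecutive selections differ by k = 231, so their batch numbers differ by 231 mod 11 = 0.
gcd(231, 11) = 11, so the sample visits 11/11 = 1 distinct residues mod 11.
Start 122 is batch 1; the batches hit are 1.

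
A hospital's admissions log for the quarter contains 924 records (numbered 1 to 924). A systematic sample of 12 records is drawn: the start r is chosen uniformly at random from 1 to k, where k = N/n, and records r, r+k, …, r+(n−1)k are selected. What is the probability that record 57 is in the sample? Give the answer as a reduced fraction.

k = 924/12 = 77.
Record 57 is selected iff r ≡ 57 (mod 77); exactly one such r in {1,…,77}.
Inclusion probability = 1/77.

1/77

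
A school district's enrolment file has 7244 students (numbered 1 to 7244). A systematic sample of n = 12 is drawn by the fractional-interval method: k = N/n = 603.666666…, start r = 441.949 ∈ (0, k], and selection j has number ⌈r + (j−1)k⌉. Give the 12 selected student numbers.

442, 1046, 1650, 2253, 2857, 3461, 4064, 4668, 5272, 5875, 6479, 7083

j=1: r + 0k = 441.949 → ⌈·⌉ = 442
j=2: r + 1k = 1045.615666… → ⌈·⌉ = 1046
j=3: r + 2k = 1649.282333… → ⌈·⌉ = 1650
j=4: r + 3k = 2252.949 → ⌈·⌉ = 2253
j=5: r + 4k = 2856.615666… → ⌈·⌉ = 2857
j=6: r + 5k = 3460.282333… → ⌈·⌉ = 3461
j=7: r + 6k = 4063.949 → ⌈·⌉ = 4064
j=8: r + 7k = 4667.615666… → ⌈·⌉ = 4668
j=9: r + 8k = 5271.282333… → ⌈·⌉ = 5272
j=10: r + 9k = 5874.949 → ⌈·⌉ = 5875
j=11: r + 10k = 6478.615666… → ⌈·⌉ = 6479
j=12: r + 11k = 7082.282333… → ⌈·⌉ = 7083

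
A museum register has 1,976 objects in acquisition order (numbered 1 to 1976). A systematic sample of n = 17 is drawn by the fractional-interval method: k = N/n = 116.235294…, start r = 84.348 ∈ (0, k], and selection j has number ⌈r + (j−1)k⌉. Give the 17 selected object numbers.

85, 201, 317, 434, 550, 666, 782, 898, 1015, 1131, 1247, 1363, 1480, 1596, 1712, 1828, 1945

j=1: r + 0k = 84.348 → ⌈·⌉ = 85
j=2: r + 1k = 200.583294… → ⌈·⌉ = 201
j=3: r + 2k = 316.818588… → ⌈·⌉ = 317
j=4: r + 3k = 433.053882… → ⌈·⌉ = 434
j=5: r + 4k = 549.289176… → ⌈·⌉ = 550
j=6: r + 5k = 665.524470… → ⌈·⌉ = 666
j=7: r + 6k = 781.759764… → ⌈·⌉ = 782
j=8: r + 7k = 897.995058… → ⌈·⌉ = 898
j=9: r + 8k = 1014.230352… → ⌈·⌉ = 1015
j=10: r + 9k = 1130.465647… → ⌈·⌉ = 1131
j=11: r + 10k = 1246.700941… → ⌈·⌉ = 1247
j=12: r + 11k = 1362.936235… → ⌈·⌉ = 1363
j=13: r + 12k = 1479.171529… → ⌈·⌉ = 1480
j=14: r + 13k = 1595.406823… → ⌈·⌉ = 1596
j=15: r + 14k = 1711.642117… → ⌈·⌉ = 1712
j=16: r + 15k = 1827.877411… → ⌈·⌉ = 1828
j=17: r + 16k = 1944.112705… → ⌈·⌉ = 1945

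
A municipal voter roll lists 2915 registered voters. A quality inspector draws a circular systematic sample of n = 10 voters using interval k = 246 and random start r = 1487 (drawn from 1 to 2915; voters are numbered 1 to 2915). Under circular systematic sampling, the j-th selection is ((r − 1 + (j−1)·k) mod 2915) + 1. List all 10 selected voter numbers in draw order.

1487, 1733, 1979, 2225, 2471, 2717, 48, 294, 540, 786

Selection 1: 1487
Selection 2: 1487 + 246 = 1733
Selection 3: 1733 + 246 = 1979
Selection 4: 1979 + 246 = 2225
Selection 5: 2225 + 246 = 2471
Selection 6: 2471 + 246 = 2717
Selection 7: 2717 + 246 = 2963 → 2963 − 2915 = 48
Selection 8: 48 + 246 = 294
Selection 9: 294 + 246 = 540
Selection 10: 540 + 246 = 786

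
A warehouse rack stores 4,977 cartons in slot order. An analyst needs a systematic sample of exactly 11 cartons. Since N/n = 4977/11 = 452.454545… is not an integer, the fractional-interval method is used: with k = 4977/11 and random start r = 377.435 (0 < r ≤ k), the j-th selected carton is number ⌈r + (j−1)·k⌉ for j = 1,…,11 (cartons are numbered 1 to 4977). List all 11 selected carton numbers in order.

j=1: r + 0k = 377.435 → ⌈·⌉ = 378
j=2: r + 1k = 829.889545… → ⌈·⌉ = 830
j=3: r + 2k = 1282.344090… → ⌈·⌉ = 1283
j=4: r + 3k = 1734.798636… → ⌈·⌉ = 1735
j=5: r + 4k = 2187.253181… → ⌈·⌉ = 2188
j=6: r + 5k = 2639.707727… → ⌈·⌉ = 2640
j=7: r + 6k = 3092.162272… → ⌈·⌉ = 3093
j=8: r + 7k = 3544.616818… → ⌈·⌉ = 3545
j=9: r + 8k = 3997.071363… → ⌈·⌉ = 3998
j=10: r + 9k = 4449.525909… → ⌈·⌉ = 4450
j=11: r + 10k = 4901.980454… → ⌈·⌉ = 4902

378, 830, 1283, 1735, 2188, 2640, 3093, 3545, 3998, 4450, 4902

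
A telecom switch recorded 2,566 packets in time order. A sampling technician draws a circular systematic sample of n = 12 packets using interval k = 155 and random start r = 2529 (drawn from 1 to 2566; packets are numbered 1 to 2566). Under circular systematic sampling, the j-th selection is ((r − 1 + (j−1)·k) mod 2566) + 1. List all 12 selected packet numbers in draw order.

Selection 1: 2529
Selection 2: 2529 + 155 = 2684 → 2684 − 2566 = 118
Selection 3: 118 + 155 = 273
Selection 4: 273 + 155 = 428
Selection 5: 428 + 155 = 583
Selection 6: 583 + 155 = 738
Selection 7: 738 + 155 = 893
Selection 8: 893 + 155 = 1048
Selection 9: 1048 + 155 = 1203
Selection 10: 1203 + 155 = 1358
Selection 11: 1358 + 155 = 1513
Selection 12: 1513 + 155 = 1668

2529, 118, 273, 428, 583, 738, 893, 1048, 1203, 1358, 1513, 1668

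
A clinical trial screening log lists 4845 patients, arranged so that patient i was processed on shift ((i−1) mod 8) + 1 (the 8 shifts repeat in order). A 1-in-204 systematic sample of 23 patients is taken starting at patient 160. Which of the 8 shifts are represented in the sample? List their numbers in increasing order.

Consecutive selections differ by k = 204, so their shift numbers differ by 204 mod 8 = 4.
gcd(204, 8) = 4, so the sample visits 8/4 = 2 distinct residues mod 8.
Start 160 is shift 8; the shifts hit are 4, 8.

4, 8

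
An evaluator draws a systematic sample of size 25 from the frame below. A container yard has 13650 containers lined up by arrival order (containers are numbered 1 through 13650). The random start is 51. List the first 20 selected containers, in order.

51, 597, 1143, 1689, 2235, 2781, 3327, 3873, 4419, 4965, 5511, 6057, 6603, 7149, 7695, 8241, 8787, 9333, 9879, 10425

k = N/n = 13650/25 = 546
container 1: 51
container 2: 51 + 546 = 597
container 3: 597 + 546 = 1143
container 4: 1143 + 546 = 1689
container 5: 1689 + 546 = 2235
container 6: 2235 + 546 = 2781
container 7: 2781 + 546 = 3327
container 8: 3327 + 546 = 3873
container 9: 3873 + 546 = 4419
container 10: 4419 + 546 = 4965
container 11: 4965 + 546 = 5511
container 12: 5511 + 546 = 6057
container 13: 6057 + 546 = 6603
container 14: 6603 + 546 = 7149
container 15: 7149 + 546 = 7695
container 16: 7695 + 546 = 8241
container 17: 8241 + 546 = 8787
container 18: 8787 + 546 = 9333
container 19: 9333 + 546 = 9879
container 20: 9879 + 546 = 10425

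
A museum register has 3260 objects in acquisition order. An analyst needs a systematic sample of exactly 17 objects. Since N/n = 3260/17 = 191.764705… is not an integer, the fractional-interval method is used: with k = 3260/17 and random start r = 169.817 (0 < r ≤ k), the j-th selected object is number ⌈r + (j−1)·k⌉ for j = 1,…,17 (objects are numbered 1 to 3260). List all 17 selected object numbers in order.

170, 362, 554, 746, 937, 1129, 1321, 1513, 1704, 1896, 2088, 2280, 2471, 2663, 2855, 3047, 3239

j=1: r + 0k = 169.817 → ⌈·⌉ = 170
j=2: r + 1k = 361.581705… → ⌈·⌉ = 362
j=3: r + 2k = 553.346411… → ⌈·⌉ = 554
j=4: r + 3k = 745.111117… → ⌈·⌉ = 746
j=5: r + 4k = 936.875823… → ⌈·⌉ = 937
j=6: r + 5k = 1128.640529… → ⌈·⌉ = 1129
j=7: r + 6k = 1320.405235… → ⌈·⌉ = 1321
j=8: r + 7k = 1512.169941… → ⌈·⌉ = 1513
j=9: r + 8k = 1703.934647… → ⌈·⌉ = 1704
j=10: r + 9k = 1895.699352… → ⌈·⌉ = 1896
j=11: r + 10k = 2087.464058… → ⌈·⌉ = 2088
j=12: r + 11k = 2279.228764… → ⌈·⌉ = 2280
j=13: r + 12k = 2470.993470… → ⌈·⌉ = 2471
j=14: r + 13k = 2662.758176… → ⌈·⌉ = 2663
j=15: r + 14k = 2854.522882… → ⌈·⌉ = 2855
j=16: r + 15k = 3046.287588… → ⌈·⌉ = 3047
j=17: r + 16k = 3238.052294… → ⌈·⌉ = 3239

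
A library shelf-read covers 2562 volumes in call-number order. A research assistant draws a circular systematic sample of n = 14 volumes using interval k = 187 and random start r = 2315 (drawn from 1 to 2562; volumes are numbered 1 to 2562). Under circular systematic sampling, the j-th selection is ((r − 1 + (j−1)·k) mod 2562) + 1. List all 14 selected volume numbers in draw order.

Selection 1: 2315
Selection 2: 2315 + 187 = 2502
Selection 3: 2502 + 187 = 2689 → 2689 − 2562 = 127
Selection 4: 127 + 187 = 314
Selection 5: 314 + 187 = 501
Selection 6: 501 + 187 = 688
Selection 7: 688 + 187 = 875
Selection 8: 875 + 187 = 1062
Selection 9: 1062 + 187 = 1249
Selection 10: 1249 + 187 = 1436
Selection 11: 1436 + 187 = 1623
Selection 12: 1623 + 187 = 1810
Selection 13: 1810 + 187 = 1997
Selection 14: 1997 + 187 = 2184

2315, 2502, 127, 314, 501, 688, 875, 1062, 1249, 1436, 1623, 1810, 1997, 2184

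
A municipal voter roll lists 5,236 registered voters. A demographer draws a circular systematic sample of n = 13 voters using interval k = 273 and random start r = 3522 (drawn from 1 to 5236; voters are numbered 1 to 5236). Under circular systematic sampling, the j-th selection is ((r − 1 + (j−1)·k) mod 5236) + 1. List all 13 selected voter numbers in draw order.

3522, 3795, 4068, 4341, 4614, 4887, 5160, 197, 470, 743, 1016, 1289, 1562

Selection 1: 3522
Selection 2: 3522 + 273 = 3795
Selection 3: 3795 + 273 = 4068
Selection 4: 4068 + 273 = 4341
Selection 5: 4341 + 273 = 4614
Selection 6: 4614 + 273 = 4887
Selection 7: 4887 + 273 = 5160
Selection 8: 5160 + 273 = 5433 → 5433 − 5236 = 197
Selection 9: 197 + 273 = 470
Selection 10: 470 + 273 = 743
Selection 11: 743 + 273 = 1016
Selection 12: 1016 + 273 = 1289
Selection 13: 1289 + 273 = 1562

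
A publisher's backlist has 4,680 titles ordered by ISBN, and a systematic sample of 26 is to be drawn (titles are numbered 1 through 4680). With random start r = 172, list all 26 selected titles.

172, 352, 532, 712, 892, 1072, 1252, 1432, 1612, 1792, 1972, 2152, 2332, 2512, 2692, 2872, 3052, 3232, 3412, 3592, 3772, 3952, 4132, 4312, 4492, 4672

k = N/n = 4680/26 = 180
title 1: 172
title 2: 172 + 180 = 352
title 3: 352 + 180 = 532
title 4: 532 + 180 = 712
title 5: 712 + 180 = 892
title 6: 892 + 180 = 1072
title 7: 1072 + 180 = 1252
title 8: 1252 + 180 = 1432
title 9: 1432 + 180 = 1612
title 10: 1612 + 180 = 1792
title 11: 1792 + 180 = 1972
title 12: 1972 + 180 = 2152
title 13: 2152 + 180 = 2332
title 14: 2332 + 180 = 2512
title 15: 2512 + 180 = 2692
title 16: 2692 + 180 = 2872
title 17: 2872 + 180 = 3052
title 18: 3052 + 180 = 3232
title 19: 3232 + 180 = 3412
title 20: 3412 + 180 = 3592
title 21: 3592 + 180 = 3772
title 22: 3772 + 180 = 3952
title 23: 3952 + 180 = 4132
title 24: 4132 + 180 = 4312
title 25: 4312 + 180 = 4492
title 26: 4492 + 180 = 4672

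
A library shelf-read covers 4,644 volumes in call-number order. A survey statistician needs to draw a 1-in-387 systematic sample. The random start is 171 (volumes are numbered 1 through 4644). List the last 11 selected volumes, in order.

2nd selection = 171 + 1×387 = 558
3rd: 558 + 387 = 945
4th: 945 + 387 = 1332
5th: 1332 + 387 = 1719
6th: 1719 + 387 = 2106
7th: 2106 + 387 = 2493
8th: 2493 + 387 = 2880
9th: 2880 + 387 = 3267
10th: 3267 + 387 = 3654
11th: 3654 + 387 = 4041
12th: 4041 + 387 = 4428

558, 945, 1332, 1719, 2106, 2493, 2880, 3267, 3654, 4041, 4428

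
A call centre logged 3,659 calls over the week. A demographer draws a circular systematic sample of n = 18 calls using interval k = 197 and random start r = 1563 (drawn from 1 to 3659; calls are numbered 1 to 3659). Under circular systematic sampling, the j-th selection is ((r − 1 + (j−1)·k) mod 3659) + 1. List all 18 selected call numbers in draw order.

Selection 1: 1563
Selection 2: 1563 + 197 = 1760
Selection 3: 1760 + 197 = 1957
Selection 4: 1957 + 197 = 2154
Selection 5: 2154 + 197 = 2351
Selection 6: 2351 + 197 = 2548
Selection 7: 2548 + 197 = 2745
Selection 8: 2745 + 197 = 2942
Selection 9: 2942 + 197 = 3139
Selection 10: 3139 + 197 = 3336
Selection 11: 3336 + 197 = 3533
Selection 12: 3533 + 197 = 3730 → 3730 − 3659 = 71
Selection 13: 71 + 197 = 268
Selection 14: 268 + 197 = 465
Selection 15: 465 + 197 = 662
Selection 16: 662 + 197 = 859
Selection 17: 859 + 197 = 1056
Selection 18: 1056 + 197 = 1253

1563, 1760, 1957, 2154, 2351, 2548, 2745, 2942, 3139, 3336, 3533, 71, 268, 465, 662, 859, 1056, 1253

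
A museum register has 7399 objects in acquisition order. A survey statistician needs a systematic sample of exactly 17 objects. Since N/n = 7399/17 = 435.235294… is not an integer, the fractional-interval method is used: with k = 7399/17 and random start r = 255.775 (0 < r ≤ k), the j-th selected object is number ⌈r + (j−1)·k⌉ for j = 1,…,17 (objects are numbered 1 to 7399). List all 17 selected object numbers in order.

j=1: r + 0k = 255.775 → ⌈·⌉ = 256
j=2: r + 1k = 691.010294… → ⌈·⌉ = 692
j=3: r + 2k = 1126.245588… → ⌈·⌉ = 1127
j=4: r + 3k = 1561.480882… → ⌈·⌉ = 1562
j=5: r + 4k = 1996.716176… → ⌈·⌉ = 1997
j=6: r + 5k = 2431.951470… → ⌈·⌉ = 2432
j=7: r + 6k = 2867.186764… → ⌈·⌉ = 2868
j=8: r + 7k = 3302.422058… → ⌈·⌉ = 3303
j=9: r + 8k = 3737.657352… → ⌈·⌉ = 3738
j=10: r + 9k = 4172.892647… → ⌈·⌉ = 4173
j=11: r + 10k = 4608.127941… → ⌈·⌉ = 4609
j=12: r + 11k = 5043.363235… → ⌈·⌉ = 5044
j=13: r + 12k = 5478.598529… → ⌈·⌉ = 5479
j=14: r + 13k = 5913.833823… → ⌈·⌉ = 5914
j=15: r + 14k = 6349.069117… → ⌈·⌉ = 6350
j=16: r + 15k = 6784.304411… → ⌈·⌉ = 6785
j=17: r + 16k = 7219.539705… → ⌈·⌉ = 7220

256, 692, 1127, 1562, 1997, 2432, 2868, 3303, 3738, 4173, 4609, 5044, 5479, 5914, 6350, 6785, 7220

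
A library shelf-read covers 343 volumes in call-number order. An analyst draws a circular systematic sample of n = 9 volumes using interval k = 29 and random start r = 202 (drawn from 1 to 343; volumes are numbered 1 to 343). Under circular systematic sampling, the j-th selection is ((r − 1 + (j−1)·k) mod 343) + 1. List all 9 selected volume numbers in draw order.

Selection 1: 202
Selection 2: 202 + 29 = 231
Selection 3: 231 + 29 = 260
Selection 4: 260 + 29 = 289
Selection 5: 289 + 29 = 318
Selection 6: 318 + 29 = 347 → 347 − 343 = 4
Selection 7: 4 + 29 = 33
Selection 8: 33 + 29 = 62
Selection 9: 62 + 29 = 91

202, 231, 260, 289, 318, 4, 33, 62, 91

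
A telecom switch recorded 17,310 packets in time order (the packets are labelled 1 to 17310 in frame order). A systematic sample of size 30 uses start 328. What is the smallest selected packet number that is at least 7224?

k = 17310/30 = 577
Steps past start: ⌈(7224 − 328)/577⌉ = ⌈6896/577⌉ = 12
Selected packet: 328 + 12×577 = 7252

7252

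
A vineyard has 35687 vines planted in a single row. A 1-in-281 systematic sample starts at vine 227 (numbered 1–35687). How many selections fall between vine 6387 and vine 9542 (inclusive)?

12

k = 281
First selection ≥ 6387: 227 + ⌈(6387−227)/281⌉·281 = 227 + 22×281 = 6409
Last selection ≤ 9542: 227 + ⌊(9542−227)/281⌋·281 = 227 + 33×281 = 9500
Count = 33 − 22 + 1 = 12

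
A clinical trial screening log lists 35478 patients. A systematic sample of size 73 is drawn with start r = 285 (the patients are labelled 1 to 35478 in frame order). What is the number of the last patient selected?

35277

k = 35478/73 = 486
73rd selection = r + (73−1)·k = 285 + 72×486 = 285 + 34992 = 35277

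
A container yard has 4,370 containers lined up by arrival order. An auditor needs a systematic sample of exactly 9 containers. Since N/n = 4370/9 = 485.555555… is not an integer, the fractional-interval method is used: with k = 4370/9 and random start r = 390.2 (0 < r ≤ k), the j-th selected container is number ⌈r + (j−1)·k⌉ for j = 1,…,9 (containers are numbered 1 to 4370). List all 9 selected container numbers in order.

391, 876, 1362, 1847, 2333, 2818, 3304, 3790, 4275

j=1: r + 0k = 390.2 → ⌈·⌉ = 391
j=2: r + 1k = 875.755555… → ⌈·⌉ = 876
j=3: r + 2k = 1361.311111… → ⌈·⌉ = 1362
j=4: r + 3k = 1846.866666… → ⌈·⌉ = 1847
j=5: r + 4k = 2332.422222… → ⌈·⌉ = 2333
j=6: r + 5k = 2817.977777… → ⌈·⌉ = 2818
j=7: r + 6k = 3303.533333… → ⌈·⌉ = 3304
j=8: r + 7k = 3789.088888… → ⌈·⌉ = 3790
j=9: r + 8k = 4274.644444… → ⌈·⌉ = 4275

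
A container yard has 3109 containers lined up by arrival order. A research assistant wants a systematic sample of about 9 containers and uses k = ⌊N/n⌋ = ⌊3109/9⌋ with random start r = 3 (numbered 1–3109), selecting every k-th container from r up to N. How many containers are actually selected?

10

k = ⌊3109/9⌋ = 345
Achieved size = ⌊(3109 − 3)/345⌋ + 1 = ⌊3106/345⌋ + 1 = 9 + 1 = 10
(last selection: 3 + 9×345 = 3108 ≤ 3109; next would be 3453 > 3109)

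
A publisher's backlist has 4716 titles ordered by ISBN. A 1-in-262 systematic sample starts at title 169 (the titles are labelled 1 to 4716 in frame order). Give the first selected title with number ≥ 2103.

2265

k = 262
Steps past start: ⌈(2103 − 169)/262⌉ = ⌈1934/262⌉ = 8
Selected title: 169 + 8×262 = 2265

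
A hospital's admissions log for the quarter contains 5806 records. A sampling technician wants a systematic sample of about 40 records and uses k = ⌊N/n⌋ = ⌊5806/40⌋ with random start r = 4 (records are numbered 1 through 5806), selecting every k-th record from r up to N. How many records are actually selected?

41

k = ⌊5806/40⌋ = 145
Achieved size = ⌊(5806 − 4)/145⌋ + 1 = ⌊5802/145⌋ + 1 = 40 + 1 = 41
(last selection: 4 + 40×145 = 5804 ≤ 5806; next would be 5949 > 5806)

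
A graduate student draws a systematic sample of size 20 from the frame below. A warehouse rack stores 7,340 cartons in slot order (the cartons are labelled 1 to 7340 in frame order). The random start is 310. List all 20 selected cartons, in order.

310, 677, 1044, 1411, 1778, 2145, 2512, 2879, 3246, 3613, 3980, 4347, 4714, 5081, 5448, 5815, 6182, 6549, 6916, 7283

k = N/n = 7340/20 = 367
carton 1: 310
carton 2: 310 + 367 = 677
carton 3: 677 + 367 = 1044
carton 4: 1044 + 367 = 1411
carton 5: 1411 + 367 = 1778
carton 6: 1778 + 367 = 2145
carton 7: 2145 + 367 = 2512
carton 8: 2512 + 367 = 2879
carton 9: 2879 + 367 = 3246
carton 10: 3246 + 367 = 3613
carton 11: 3613 + 367 = 3980
carton 12: 3980 + 367 = 4347
carton 13: 4347 + 367 = 4714
carton 14: 4714 + 367 = 5081
carton 15: 5081 + 367 = 5448
carton 16: 5448 + 367 = 5815
carton 17: 5815 + 367 = 6182
carton 18: 6182 + 367 = 6549
carton 19: 6549 + 367 = 6916
carton 20: 6916 + 367 = 7283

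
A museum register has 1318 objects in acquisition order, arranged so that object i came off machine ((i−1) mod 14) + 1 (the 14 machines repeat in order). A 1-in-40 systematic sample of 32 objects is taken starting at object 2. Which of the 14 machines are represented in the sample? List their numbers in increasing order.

2, 4, 6, 8, 10, 12, 14

Consecutive selections differ by k = 40, so their machine numbers differ by 40 mod 14 = 12.
gcd(40, 14) = 2, so the sample visits 14/2 = 7 distinct residues mod 14.
Start 2 is machine 2; the machines hit are 2, 4, 6, 8, 10, 12, 14.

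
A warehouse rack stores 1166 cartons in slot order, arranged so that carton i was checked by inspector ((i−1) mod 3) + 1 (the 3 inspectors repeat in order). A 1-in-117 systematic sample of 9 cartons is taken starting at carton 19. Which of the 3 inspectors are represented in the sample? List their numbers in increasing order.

Consecutive selections differ by k = 117, so their inspector numbers differ by 117 mod 3 = 0.
gcd(117, 3) = 3, so the sample visits 3/3 = 1 distinct residues mod 3.
Start 19 is inspector 1; the inspectors hit are 1.

1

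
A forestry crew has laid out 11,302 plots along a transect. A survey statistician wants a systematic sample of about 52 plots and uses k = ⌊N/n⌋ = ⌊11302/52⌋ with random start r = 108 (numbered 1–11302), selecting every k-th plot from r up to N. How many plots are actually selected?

52

k = ⌊11302/52⌋ = 217
Achieved size = ⌊(11302 − 108)/217⌋ + 1 = ⌊11194/217⌋ + 1 = 51 + 1 = 52
(last selection: 108 + 51×217 = 11175 ≤ 11302; next would be 11392 > 11302)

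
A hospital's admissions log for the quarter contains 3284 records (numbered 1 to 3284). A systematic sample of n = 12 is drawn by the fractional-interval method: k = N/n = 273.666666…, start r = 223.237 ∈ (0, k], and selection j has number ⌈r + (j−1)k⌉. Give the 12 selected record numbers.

224, 497, 771, 1045, 1318, 1592, 1866, 2139, 2413, 2687, 2960, 3234

j=1: r + 0k = 223.237 → ⌈·⌉ = 224
j=2: r + 1k = 496.903666… → ⌈·⌉ = 497
j=3: r + 2k = 770.570333… → ⌈·⌉ = 771
j=4: r + 3k = 1044.237 → ⌈·⌉ = 1045
j=5: r + 4k = 1317.903666… → ⌈·⌉ = 1318
j=6: r + 5k = 1591.570333… → ⌈·⌉ = 1592
j=7: r + 6k = 1865.237 → ⌈·⌉ = 1866
j=8: r + 7k = 2138.903666… → ⌈·⌉ = 2139
j=9: r + 8k = 2412.570333… → ⌈·⌉ = 2413
j=10: r + 9k = 2686.237 → ⌈·⌉ = 2687
j=11: r + 10k = 2959.903666… → ⌈·⌉ = 2960
j=12: r + 11k = 3233.570333… → ⌈·⌉ = 3234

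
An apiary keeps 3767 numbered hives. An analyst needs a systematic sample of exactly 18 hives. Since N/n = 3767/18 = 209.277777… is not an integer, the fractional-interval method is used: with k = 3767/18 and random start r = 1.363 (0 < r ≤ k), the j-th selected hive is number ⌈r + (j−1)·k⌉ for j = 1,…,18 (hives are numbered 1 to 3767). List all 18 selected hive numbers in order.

j=1: r + 0k = 1.363 → ⌈·⌉ = 2
j=2: r + 1k = 210.640777… → ⌈·⌉ = 211
j=3: r + 2k = 419.918555… → ⌈·⌉ = 420
j=4: r + 3k = 629.196333… → ⌈·⌉ = 630
j=5: r + 4k = 838.474111… → ⌈·⌉ = 839
j=6: r + 5k = 1047.751888… → ⌈·⌉ = 1048
j=7: r + 6k = 1257.029666… → ⌈·⌉ = 1258
j=8: r + 7k = 1466.307444… → ⌈·⌉ = 1467
j=9: r + 8k = 1675.585222… → ⌈·⌉ = 1676
j=10: r + 9k = 1884.863 → ⌈·⌉ = 1885
j=11: r + 10k = 2094.140777… → ⌈·⌉ = 2095
j=12: r + 11k = 2303.418555… → ⌈·⌉ = 2304
j=13: r + 12k = 2512.696333… → ⌈·⌉ = 2513
j=14: r + 13k = 2721.974111… → ⌈·⌉ = 2722
j=15: r + 14k = 2931.251888… → ⌈·⌉ = 2932
j=16: r + 15k = 3140.529666… → ⌈·⌉ = 3141
j=17: r + 16k = 3349.807444… → ⌈·⌉ = 3350
j=18: r + 17k = 3559.085222… → ⌈·⌉ = 3560

2, 211, 420, 630, 839, 1048, 1258, 1467, 1676, 1885, 2095, 2304, 2513, 2722, 2932, 3141, 3350, 3560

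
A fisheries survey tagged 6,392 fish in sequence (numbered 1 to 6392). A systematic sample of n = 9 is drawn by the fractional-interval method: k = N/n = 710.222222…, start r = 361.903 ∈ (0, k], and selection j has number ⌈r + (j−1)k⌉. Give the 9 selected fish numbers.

j=1: r + 0k = 361.903 → ⌈·⌉ = 362
j=2: r + 1k = 1072.125222… → ⌈·⌉ = 1073
j=3: r + 2k = 1782.347444… → ⌈·⌉ = 1783
j=4: r + 3k = 2492.569666… → ⌈·⌉ = 2493
j=5: r + 4k = 3202.791888… → ⌈·⌉ = 3203
j=6: r + 5k = 3913.014111… → ⌈·⌉ = 3914
j=7: r + 6k = 4623.236333… → ⌈·⌉ = 4624
j=8: r + 7k = 5333.458555… → ⌈·⌉ = 5334
j=9: r + 8k = 6043.680777… → ⌈·⌉ = 6044

362, 1073, 1783, 2493, 3203, 3914, 4624, 5334, 6044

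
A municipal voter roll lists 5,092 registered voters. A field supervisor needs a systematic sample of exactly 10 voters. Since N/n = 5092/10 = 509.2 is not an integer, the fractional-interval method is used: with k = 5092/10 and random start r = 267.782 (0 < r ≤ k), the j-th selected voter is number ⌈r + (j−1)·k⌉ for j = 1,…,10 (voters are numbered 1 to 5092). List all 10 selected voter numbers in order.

268, 777, 1287, 1796, 2305, 2814, 3323, 3833, 4342, 4851

j=1: r + 0k = 267.782 → ⌈·⌉ = 268
j=2: r + 1k = 776.982 → ⌈·⌉ = 777
j=3: r + 2k = 1286.182 → ⌈·⌉ = 1287
j=4: r + 3k = 1795.382 → ⌈·⌉ = 1796
j=5: r + 4k = 2304.582 → ⌈·⌉ = 2305
j=6: r + 5k = 2813.782 → ⌈·⌉ = 2814
j=7: r + 6k = 3322.982 → ⌈·⌉ = 3323
j=8: r + 7k = 3832.182 → ⌈·⌉ = 3833
j=9: r + 8k = 4341.382 → ⌈·⌉ = 4342
j=10: r + 9k = 4850.582 → ⌈·⌉ = 4851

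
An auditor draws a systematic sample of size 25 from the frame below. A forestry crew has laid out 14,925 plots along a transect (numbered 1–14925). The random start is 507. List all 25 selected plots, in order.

k = N/n = 14925/25 = 597
plot 1: 507
plot 2: 507 + 597 = 1104
plot 3: 1104 + 597 = 1701
plot 4: 1701 + 597 = 2298
plot 5: 2298 + 597 = 2895
plot 6: 2895 + 597 = 3492
plot 7: 3492 + 597 = 4089
plot 8: 4089 + 597 = 4686
plot 9: 4686 + 597 = 5283
plot 10: 5283 + 597 = 5880
plot 11: 5880 + 597 = 6477
plot 12: 6477 + 597 = 7074
plot 13: 7074 + 597 = 7671
plot 14: 7671 + 597 = 8268
plot 15: 8268 + 597 = 8865
plot 16: 8865 + 597 = 9462
plot 17: 9462 + 597 = 10059
plot 18: 10059 + 597 = 10656
plot 19: 10656 + 597 = 11253
plot 20: 11253 + 597 = 11850
plot 21: 11850 + 597 = 12447
plot 22: 12447 + 597 = 13044
plot 23: 13044 + 597 = 13641
plot 24: 13641 + 597 = 14238
plot 25: 14238 + 597 = 14835

507, 1104, 1701, 2298, 2895, 3492, 4089, 4686, 5283, 5880, 6477, 7074, 7671, 8268, 8865, 9462, 10059, 10656, 11253, 11850, 12447, 13044, 13641, 14238, 14835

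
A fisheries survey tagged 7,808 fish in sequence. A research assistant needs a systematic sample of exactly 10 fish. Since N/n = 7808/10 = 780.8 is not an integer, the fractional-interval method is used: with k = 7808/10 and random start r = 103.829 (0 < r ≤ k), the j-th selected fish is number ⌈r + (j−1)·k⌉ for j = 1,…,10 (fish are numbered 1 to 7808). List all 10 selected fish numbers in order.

j=1: r + 0k = 103.829 → ⌈·⌉ = 104
j=2: r + 1k = 884.629 → ⌈·⌉ = 885
j=3: r + 2k = 1665.429 → ⌈·⌉ = 1666
j=4: r + 3k = 2446.229 → ⌈·⌉ = 2447
j=5: r + 4k = 3227.029 → ⌈·⌉ = 3228
j=6: r + 5k = 4007.829 → ⌈·⌉ = 4008
j=7: r + 6k = 4788.629 → ⌈·⌉ = 4789
j=8: r + 7k = 5569.429 → ⌈·⌉ = 5570
j=9: r + 8k = 6350.229 → ⌈·⌉ = 6351
j=10: r + 9k = 7131.029 → ⌈·⌉ = 7132

104, 885, 1666, 2447, 3228, 4008, 4789, 5570, 6351, 7132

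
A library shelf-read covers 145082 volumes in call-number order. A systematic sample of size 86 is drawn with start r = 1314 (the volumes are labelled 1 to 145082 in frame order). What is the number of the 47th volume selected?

78916

k = 145082/86 = 1687
47th selection = r + (47−1)·k = 1314 + 46×1687 = 1314 + 77602 = 78916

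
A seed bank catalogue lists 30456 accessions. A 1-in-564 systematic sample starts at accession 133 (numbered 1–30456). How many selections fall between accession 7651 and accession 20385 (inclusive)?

k = 564
First selection ≥ 7651: 133 + ⌈(7651−133)/564⌉·564 = 133 + 14×564 = 8029
Last selection ≤ 20385: 133 + ⌊(20385−133)/564⌋·564 = 133 + 35×564 = 19873
Count = 35 − 14 + 1 = 22

22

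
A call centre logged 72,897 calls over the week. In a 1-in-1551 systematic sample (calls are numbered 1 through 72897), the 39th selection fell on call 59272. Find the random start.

334

k = 1551
r = 59272 − (39−1)×1551 = 59272 − 58938 = 334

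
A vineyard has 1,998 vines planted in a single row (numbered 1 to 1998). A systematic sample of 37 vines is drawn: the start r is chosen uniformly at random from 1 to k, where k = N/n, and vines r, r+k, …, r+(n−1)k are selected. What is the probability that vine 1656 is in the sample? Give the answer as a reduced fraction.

1/54

k = 1998/37 = 54.
Vine 1656 is selected iff r ≡ 1656 (mod 54); exactly one such r in {1,…,54}.
Inclusion probability = 1/54.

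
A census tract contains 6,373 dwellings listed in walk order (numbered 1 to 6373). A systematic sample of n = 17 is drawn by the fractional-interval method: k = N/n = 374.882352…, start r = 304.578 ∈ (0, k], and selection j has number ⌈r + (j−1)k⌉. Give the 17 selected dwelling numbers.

j=1: r + 0k = 304.578 → ⌈·⌉ = 305
j=2: r + 1k = 679.460352… → ⌈·⌉ = 680
j=3: r + 2k = 1054.342705… → ⌈·⌉ = 1055
j=4: r + 3k = 1429.225058… → ⌈·⌉ = 1430
j=5: r + 4k = 1804.107411… → ⌈·⌉ = 1805
j=6: r + 5k = 2178.989764… → ⌈·⌉ = 2179
j=7: r + 6k = 2553.872117… → ⌈·⌉ = 2554
j=8: r + 7k = 2928.754470… → ⌈·⌉ = 2929
j=9: r + 8k = 3303.636823… → ⌈·⌉ = 3304
j=10: r + 9k = 3678.519176… → ⌈·⌉ = 3679
j=11: r + 10k = 4053.401529… → ⌈·⌉ = 4054
j=12: r + 11k = 4428.283882… → ⌈·⌉ = 4429
j=13: r + 12k = 4803.166235… → ⌈·⌉ = 4804
j=14: r + 13k = 5178.048588… → ⌈·⌉ = 5179
j=15: r + 14k = 5552.930941… → ⌈·⌉ = 5553
j=16: r + 15k = 5927.813294… → ⌈·⌉ = 5928
j=17: r + 16k = 6302.695647… → ⌈·⌉ = 6303

305, 680, 1055, 1430, 1805, 2179, 2554, 2929, 3304, 3679, 4054, 4429, 4804, 5179, 5553, 5928, 6303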